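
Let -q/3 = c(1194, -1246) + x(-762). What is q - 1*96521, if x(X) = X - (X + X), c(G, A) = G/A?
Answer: -61554970/623 ≈ -98804.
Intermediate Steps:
x(X) = -X (x(X) = X - 2*X = -X)
q = -1422387/623 (q = -3*(1194/(-1246) - 1*(-762)) = -3*(1194*(-1/1246) + 762) = -3*(-597/623 + 762) = -3*474129/623 = -1422387/623 ≈ -2283.1)
q - 1*96521 = -1422387/623 - 1*96521 = -1422387/623 - 96521 = -61554970/623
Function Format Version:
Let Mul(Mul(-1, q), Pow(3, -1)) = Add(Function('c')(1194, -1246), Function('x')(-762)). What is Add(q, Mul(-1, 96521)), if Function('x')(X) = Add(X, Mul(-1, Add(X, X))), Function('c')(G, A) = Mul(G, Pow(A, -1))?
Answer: Rational(-61554970, 623) ≈ -98804.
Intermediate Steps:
Function('x')(X) = Mul(-1, X) (Function('x')(X) = Add(X, Mul(-1, Mul(2, X))) = Add(X, Mul(-2, X)) = Mul(-1, X))
q = Rational(-1422387, 623) (q = Mul(-3, Add(Mul(1194, Pow(-1246, -1)), Mul(-1, -762))) = Mul(-3, Add(Mul(1194, Rational(-1, 1246)), 762)) = Mul(-3, Add(Rational(-597, 623), 762)) = Mul(-3, Rational(474129, 623)) = Rational(-1422387, 623) ≈ -2283.1)
Add(q, Mul(-1, 96521)) = Add(Rational(-1422387, 623), Mul(-1, 96521)) = Add(Rational(-1422387, 623), -96521) = Rational(-61554970, 623)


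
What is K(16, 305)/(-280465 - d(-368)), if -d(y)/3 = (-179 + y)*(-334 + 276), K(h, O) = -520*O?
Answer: 158600/185287 ≈ 0.85597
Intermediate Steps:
d(y) = -31146 + 174*y (d(y) = -3*(-179 + y)*(-334 + 276) = -3*(-179 + y)*(-58) = -3*(10382 - 58*y) = -31146 + 174*y)
K(16, 305)/(-280465 - d(-368)) = (-520*305)/(-280465 - (-31146 + 174*(-368))) = -158600/(-280465 - (-31146 - 64032)) = -158600/(-280465 - 1*(-95178)) = -158600/(-280465 + 95178) = -158600/(-185287) = -158600*(-1/185287) = 158600/185287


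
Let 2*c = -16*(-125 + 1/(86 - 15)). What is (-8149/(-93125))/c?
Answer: 19951/227970000 ≈ 8.7516e-5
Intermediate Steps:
c = 70992/71 (c = (-16*(-125 + 1/(86 - 15)))/2 = (-16*(-125 + 1/71))/2 = (-16*(-8874/71))/2 = (½)*(141984/71) = 70992/71 ≈ 999.89)
(-8149/(-93125))/c = (-8149/(-93125))/(70992/71) = -8149*(-1/93125)*(71/70992) = (8149/93125)*(71/70992) = 19951/227970000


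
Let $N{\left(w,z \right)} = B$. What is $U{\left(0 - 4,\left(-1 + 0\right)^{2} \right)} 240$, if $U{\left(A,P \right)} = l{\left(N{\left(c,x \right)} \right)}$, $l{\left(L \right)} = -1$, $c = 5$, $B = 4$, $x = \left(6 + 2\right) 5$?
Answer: $-240$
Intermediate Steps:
$x = 40$ ($x = 8 \cdot 5 = 40$)
$N{\left(w,z \right)} = 4$
$U{\left(A,P \right)} = -1$
$U{\left(0 - 4,\left(-1 + 0\right)^{2} \right)} 240 = \left(-1\right) 240 = -240$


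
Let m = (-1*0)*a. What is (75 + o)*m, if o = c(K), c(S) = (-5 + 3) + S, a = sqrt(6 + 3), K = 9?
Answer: 0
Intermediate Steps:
a = 3 (a = sqrt(9) = 3)
c(S) = -2 + S
o = 7 (o = -2 + 9 = 7)
m = 0 (m = -1*0*3 = 0*3 = 0)
(75 + o)*m = (75 + 7)*0 = 82*0 = 0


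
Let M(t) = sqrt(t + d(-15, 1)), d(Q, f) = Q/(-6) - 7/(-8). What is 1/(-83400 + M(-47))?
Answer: -667200/55644480349 - 2*I*sqrt(698)/55644480349 ≈ -1.199e-5 - 9.4959e-10*I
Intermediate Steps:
d(Q, f) = 7/8 - Q/6 (d(Q, f) = Q*(-1/6) - 7*(-1/8) = -Q/6 + 7/8 = 7/8 - Q/6)
M(t) = sqrt(27/8 + t) (M(t) = sqrt(t + (7/8 - 1/6*(-15))) = sqrt(t + (7/8 + 5/2)) = sqrt(t + 27/8) = sqrt(27/8 + t))
1/(-83400 + M(-47)) = 1/(-83400 + sqrt(54 + 16*(-47))/4) = 1/(-83400 + sqrt(54 - 752)/4) = 1/(-83400 + sqrt(-698)/4) = 1/(-83400 + (I*sqrt(698))/4) = 1/(-83400 + I*sqrt(698)/4)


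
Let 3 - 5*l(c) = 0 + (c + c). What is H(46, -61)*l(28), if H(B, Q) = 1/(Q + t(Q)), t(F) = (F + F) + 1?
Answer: 53/910 ≈ 0.058242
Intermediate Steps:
t(F) = 1 + 2*F (t(F) = 2*F + 1 = 1 + 2*F)
l(c) = 3/5 - 2*c/5 (l(c) = 3/5 - (0 + (c + c))/5 = 3/5 - (0 + 2*c)/5 = 3/5 - 2*c/5)
H(B, Q) = 1/(1 + 3*Q) (H(B, Q) = 1/(Q + (1 + 2*Q)) = 1/(1 + 3*Q))
H(46, -61)*l(28) = (3/5 - 2/5*28)/(1 + 3*(-61)) = (3/5 - 56/5)/(1 - 183) = -53/5/(-182) = -1/182*(-53/5) = 53/910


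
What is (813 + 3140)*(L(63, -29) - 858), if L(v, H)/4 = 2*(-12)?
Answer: -3771162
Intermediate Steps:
L(v, H) = -96 (L(v, H) = 4*(2*(-12)) = 4*(-24) = -96)
(813 + 3140)*(L(63, -29) - 858) = (813 + 3140)*(-96 - 858) = 3953*(-954) = -3771162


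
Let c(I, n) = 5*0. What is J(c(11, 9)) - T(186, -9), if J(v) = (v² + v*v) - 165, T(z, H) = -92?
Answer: -73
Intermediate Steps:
c(I, n) = 0
J(v) = -165 + 2*v² (J(v) = (v² + v²) - 165 = 2*v² - 165 = -165 + 2*v²)
J(c(11, 9)) - T(186, -9) = (-165 + 2*0²) - 1*(-92) = (-165 + 2*0) + 92 = (-165 + 0) + 92 = -165 + 92 = -73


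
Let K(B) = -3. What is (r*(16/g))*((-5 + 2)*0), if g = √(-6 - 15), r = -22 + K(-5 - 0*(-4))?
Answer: 0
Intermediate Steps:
r = -25 (r = -22 - 3 = -25)
g = I*√21 (g = √(-21) = I*√21 ≈ 4.5826*I)
(r*(16/g))*((-5 + 2)*0) = (-400/(I*√21))*((-5 + 2)*0) = (-400*(-I*√21/21))*(-3*0) = -(-400)*I*√21/21*0 = (400*I*√21/21)*0 = 0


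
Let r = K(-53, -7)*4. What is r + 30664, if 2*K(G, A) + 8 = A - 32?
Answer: 30570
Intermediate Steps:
K(G, A) = -20 + A/2 (K(G, A) = -4 + (A - 32)/2 = -4 + (-32 + A)/2 = -4 + (-16 + A/2) = -20 + A/2)
r = -94 (r = (-20 + (½)*(-7))*4 = (-20 - 7/2)*4 = -47/2*4 = -94)
r + 30664 = -94 + 30664 = 30570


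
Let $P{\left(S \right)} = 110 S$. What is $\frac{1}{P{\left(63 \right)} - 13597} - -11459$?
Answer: $\frac{76397152}{6667} \approx 11459.0$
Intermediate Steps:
$\frac{1}{P{\left(63 \right)} - 13597} - -11459 = \frac{1}{110 \cdot 63 - 13597} - -11459 = \frac{1}{6930 - 13597} + 11459 = \frac{1}{-6667} + 11459 = - \frac{1}{6667} + 11459 = \frac{76397152}{6667}$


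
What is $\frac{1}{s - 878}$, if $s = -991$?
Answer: $- \frac{1}{1869} \approx -0.00053505$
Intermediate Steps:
$\frac{1}{s - 878} = \frac{1}{-991 - 878} = \frac{1}{-1869} = - \frac{1}{1869}$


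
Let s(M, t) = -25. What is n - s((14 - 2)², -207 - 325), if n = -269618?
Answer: -269593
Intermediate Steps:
n - s((14 - 2)², -207 - 325) = -269618 - 1*(-25) = -269618 + 25 = -269593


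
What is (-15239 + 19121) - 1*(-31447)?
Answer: 35329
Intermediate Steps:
(-15239 + 19121) - 1*(-31447) = 3882 + 31447 = 35329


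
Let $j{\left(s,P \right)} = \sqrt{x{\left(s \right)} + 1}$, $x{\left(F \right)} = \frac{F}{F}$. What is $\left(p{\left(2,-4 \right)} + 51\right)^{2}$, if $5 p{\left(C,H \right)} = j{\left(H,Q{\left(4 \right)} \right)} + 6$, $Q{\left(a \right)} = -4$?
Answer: $\frac{\left(261 + \sqrt{2}\right)^{2}}{25} \approx 2754.4$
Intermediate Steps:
$x{\left(F \right)} = 1$
$j{\left(s,P \right)} = \sqrt{2}$ ($j{\left(s,P \right)} = \sqrt{1 + 1} = \sqrt{2}$)
$p{\left(C,H \right)} = \frac{6}{5} + \frac{\sqrt{2}}{5}$ ($p{\left(C,H \right)} = \frac{\sqrt{2} + 6}{5} = \frac{6 + \sqrt{2}}{5} = \frac{6}{5} + \frac{\sqrt{2}}{5}$)
$\left(p{\left(2,-4 \right)} + 51\right)^{2} = \left(\left(\frac{6}{5} + \frac{\sqrt{2}}{5}\right) + 51\right)^{2} = \left(\frac{261}{5} + \frac{\sqrt{2}}{5}\right)^{2}$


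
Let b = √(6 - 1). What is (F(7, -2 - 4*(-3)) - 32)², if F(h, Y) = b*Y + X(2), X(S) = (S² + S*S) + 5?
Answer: 861 - 380*√5 ≈ 11.294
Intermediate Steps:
b = √5 ≈ 2.2361
X(S) = 5 + 2*S² (X(S) = (S² + S²) + 5 = 2*S² + 5 = 5 + 2*S²)
F(h, Y) = 13 + Y*√5 (F(h, Y) = √5*Y + (5 + 2*2²) = Y*√5 + (5 + 2*4) = Y*√5 + (5 + 8) = Y*√5 + 13 = 13 + Y*√5)
(F(7, -2 - 4*(-3)) - 32)² = ((13 + (-2 - 4*(-3))*√5) - 32)² = ((13 + (-2 + 12)*√5) - 32)² = ((13 + 10*√5) - 32)² = (-19 + 10*√5)²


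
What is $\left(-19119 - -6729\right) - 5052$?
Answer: $-17442$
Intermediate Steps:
$\left(-19119 - -6729\right) - 5052 = \left(-19119 + 6729\right) - 5052 = -12390 - 5052 = -17442$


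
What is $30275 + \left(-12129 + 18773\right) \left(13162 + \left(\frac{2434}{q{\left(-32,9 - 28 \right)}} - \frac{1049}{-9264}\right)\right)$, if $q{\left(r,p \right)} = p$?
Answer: $\frac{3811988367067}{44004} \approx 8.6628 \cdot 10^{7}$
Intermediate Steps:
$30275 + \left(-12129 + 18773\right) \left(13162 + \left(\frac{2434}{q{\left(-32,9 - 28 \right)}} - \frac{1049}{-9264}\right)\right) = 30275 + \left(-12129 + 18773\right) \left(13162 + \left(\frac{2434}{9 - 28} - \frac{1049}{-9264}\right)\right) = 30275 + 6644 \left(13162 + \left(\frac{2434}{9 - 28} - - \frac{1049}{9264}\right)\right) = 30275 + 6644 \left(13162 + \left(\frac{2434}{-19} + \frac{1049}{9264}\right)\right) = 30275 + 6644 \left(13162 + \left(2434 \left(- \frac{1}{19}\right) + \frac{1049}{9264}\right)\right) = 30275 + 6644 \left(13162 + \left(- \frac{2434}{19} + \frac{1049}{9264}\right)\right) = 30275 + 6644 \left(13162 - \frac{22528645}{176016}\right) = 30275 + 6644 \cdot \frac{2294193947}{176016} = 30275 + \frac{3810656145967}{44004} = \frac{3811988367067}{44004}$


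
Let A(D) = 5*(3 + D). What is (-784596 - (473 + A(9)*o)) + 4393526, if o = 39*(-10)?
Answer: 3631857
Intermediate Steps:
o = -390
A(D) = 15 + 5*D
(-784596 - (473 + A(9)*o)) + 4393526 = (-784596 - (473 + (15 + 5*9)*(-390))) + 4393526 = (-784596 - (473 + (15 + 45)*(-390))) + 4393526 = (-784596 - (473 + 60*(-390))) + 4393526 = (-784596 - (473 - 23400)) + 4393526 = (-784596 - 1*(-22927)) + 4393526 = (-784596 + 22927) + 4393526 = -761669 + 4393526 = 3631857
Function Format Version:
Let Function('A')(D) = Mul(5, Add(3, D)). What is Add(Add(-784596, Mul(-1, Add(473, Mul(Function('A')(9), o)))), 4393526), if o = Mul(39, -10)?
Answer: 3631857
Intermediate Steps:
o = -390
Function('A')(D) = Add(15, Mul(5, D))
Add(Add(-784596, Mul(-1, Add(473, Mul(Function('A')(9), o)))), 4393526) = Add(Add(-784596, Mul(-1, Add(473, Mul(Add(15, Mul(5, 9)), -390)))), 4393526) = Add(Add(-784596, Mul(-1, Add(473, Mul(Add(15, 45), -390)))), 4393526) = Add(Add(-784596, Mul(-1, Add(473, Mul(60, -390)))), 4393526) = Add(Add(-784596, Mul(-1, Add(473, -23400))), 4393526) = Add(Add(-784596, Mul(-1, -22927)), 4393526) = Add(Add(-784596, 22927), 4393526) = Add(-761669, 4393526) = 3631857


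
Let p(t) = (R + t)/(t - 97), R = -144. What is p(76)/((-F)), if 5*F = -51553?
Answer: 340/1082613 ≈ 0.00031406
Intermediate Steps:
F = -51553/5 (F = (1/5)*(-51553) = -51553/5 ≈ -10311.)
p(t) = (-144 + t)/(-97 + t) (p(t) = (-144 + t)/(t - 97) = (-144 + t)/(-97 + t))
p(76)/((-F)) = ((-144 + 76)/(-97 + 76))/((-1*(-51553/5))) = (-68/(-21))/(51553/5) = -1/21*(-68)*(5/51553) = (68/21)*(5/51553) = 340/1082613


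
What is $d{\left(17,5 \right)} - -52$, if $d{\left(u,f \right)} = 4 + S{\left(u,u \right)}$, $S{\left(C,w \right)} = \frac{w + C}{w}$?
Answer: $58$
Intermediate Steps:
$S{\left(C,w \right)} = \frac{C + w}{w}$
$d{\left(u,f \right)} = 6$ ($d{\left(u,f \right)} = 4 + \frac{u + u}{u} = 4 + \frac{2 u}{u} = 4 + 2 = 6$)
$d{\left(17,5 \right)} - -52 = 6 - -52 = 6 + 52 = 58$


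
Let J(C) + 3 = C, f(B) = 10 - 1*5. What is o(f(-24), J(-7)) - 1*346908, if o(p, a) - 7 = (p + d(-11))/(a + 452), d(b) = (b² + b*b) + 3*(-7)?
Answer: -76665008/221 ≈ -3.4690e+5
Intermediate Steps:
f(B) = 5 (f(B) = 10 - 5 = 5)
J(C) = -3 + C
d(b) = -21 + 2*b² (d(b) = (b² + b²) - 21 = 2*b² - 21 = -21 + 2*b²)
o(p, a) = 7 + (221 + p)/(452 + a) (o(p, a) = 7 + (p + (-21 + 2*(-11)²))/(a + 452) = 7 + (p + (-21 + 2*121))/(452 + a) = 7 + (p + (-21 + 242))/(452 + a) = 7 + (p + 221)/(452 + a) = 7 + (221 + p)/(452 + a))
o(f(-24), J(-7)) - 1*346908 = (3385 + 5 + 7*(-3 - 7))/(452 + (-3 - 7)) - 1*346908 = (3385 + 5 + 7*(-10))/(452 - 10) - 346908 = (3385 + 5 - 70)/442 - 346908 = (1/442)*3320 - 346908 = 1660/221 - 346908 = -76665008/221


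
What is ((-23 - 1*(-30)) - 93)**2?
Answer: 7396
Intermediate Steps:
((-23 - 1*(-30)) - 93)**2 = ((-23 + 30) - 93)**2 = (7 - 93)**2 = (-86)**2 = 7396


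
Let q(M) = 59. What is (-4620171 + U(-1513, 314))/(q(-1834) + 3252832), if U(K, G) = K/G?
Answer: -1450735207/1021407774 ≈ -1.4203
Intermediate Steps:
(-4620171 + U(-1513, 314))/(q(-1834) + 3252832) = (-4620171 - 1513/314)/(59 + 3252832) = (-4620171 - 1513*1/314)/3252891 = (-4620171 - 1513/314)*(1/3252891) = -1450735207/314*1/3252891 = -1450735207/1021407774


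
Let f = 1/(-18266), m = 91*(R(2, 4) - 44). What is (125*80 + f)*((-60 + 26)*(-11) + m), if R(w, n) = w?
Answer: -314905838276/9133 ≈ -3.4480e+7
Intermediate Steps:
m = -3822 (m = 91*(2 - 44) = 91*(-42) = -3822)
f = -1/18266 ≈ -5.4747e-5
(125*80 + f)*((-60 + 26)*(-11) + m) = (125*80 - 1/18266)*((-60 + 26)*(-11) - 3822) = (10000 - 1/18266)*(-34*(-11) - 3822) = 182659999*(374 - 3822)/18266 = (182659999/18266)*(-3448) = -314905838276/9133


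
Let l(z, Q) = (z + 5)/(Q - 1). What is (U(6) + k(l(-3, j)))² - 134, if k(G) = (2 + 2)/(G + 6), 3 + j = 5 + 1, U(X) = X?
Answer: -4450/49 ≈ -90.816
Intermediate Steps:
j = 3 (j = -3 + (5 + 1) = -3 + 6 = 3)
l(z, Q) = (5 + z)/(-1 + Q)
k(G) = 4/(6 + G)
(U(6) + k(l(-3, j)))² - 134 = (6 + 4/(6 + (5 - 3)/(-1 + 3)))² - 134 = (6 + 4/(6 + 2/2))² - 134 = (6 + 4/(6 + (½)*2))² - 134 = (6 + 4/(6 + 1))² - 134 = (6 + 4/7)² - 134 = (46/7)² - 134 = 2116/49 - 134 = -4450/49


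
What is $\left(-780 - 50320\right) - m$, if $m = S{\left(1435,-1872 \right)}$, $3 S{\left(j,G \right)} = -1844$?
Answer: $- \frac{151456}{3} \approx -50485.0$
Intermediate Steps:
$S{\left(j,G \right)} = - \frac{1844}{3}$ ($S{\left(j,G \right)} = \frac{1}{3} \left(-1844\right) = - \frac{1844}{3}$)
$m = - \frac{1844}{3} \approx -614.67$
$\left(-780 - 50320\right) - m = \left(-780 - 50320\right) - - \frac{1844}{3} = \left(-780 - 50320\right) + \frac{1844}{3} = -51100 + \frac{1844}{3} = - \frac{151456}{3}$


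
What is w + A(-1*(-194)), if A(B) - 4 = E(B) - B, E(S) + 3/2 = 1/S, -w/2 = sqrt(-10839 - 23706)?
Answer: -18575/97 - 14*I*sqrt(705) ≈ -191.49 - 371.73*I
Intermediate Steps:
w = -14*I*sqrt(705) (w = -2*sqrt(-10839 - 23706) = -14*I*sqrt(705) ≈ -371.73*I)
E(S) = -3/2 + 1/S
A(B) = 5/2 + 1/B - B (A(B) = 4 + ((-3/2 + 1/B) - B) = 4 + (-3/2 + 1/B - B) = 5/2 + 1/B - B)
w + A(-1*(-194)) = -14*I*sqrt(705) + (5/2 + 1/(-1*(-194)) - (-1)*(-194)) = -14*I*sqrt(705) + (5/2 + 1/194 - 1*194) = -14*I*sqrt(705) + (5/2 + 1/194 - 194) = -14*I*sqrt(705) - 18575/97 = -18575/97 - 14*I*sqrt(705)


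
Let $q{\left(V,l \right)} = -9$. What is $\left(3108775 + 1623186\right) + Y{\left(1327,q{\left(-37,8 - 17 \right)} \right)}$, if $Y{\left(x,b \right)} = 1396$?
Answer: $4733357$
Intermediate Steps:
$\left(3108775 + 1623186\right) + Y{\left(1327,q{\left(-37,8 - 17 \right)} \right)} = \left(3108775 + 1623186\right) + 1396 = 4731961 + 1396 = 4733357$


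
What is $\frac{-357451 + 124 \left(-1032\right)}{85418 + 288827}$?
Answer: $- \frac{485419}{374245} \approx -1.2971$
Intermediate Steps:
$\frac{-357451 + 124 \left(-1032\right)}{85418 + 288827} = \frac{-357451 - 127968}{374245} = \left(-485419\right) \frac{1}{374245} = - \frac{485419}{374245}$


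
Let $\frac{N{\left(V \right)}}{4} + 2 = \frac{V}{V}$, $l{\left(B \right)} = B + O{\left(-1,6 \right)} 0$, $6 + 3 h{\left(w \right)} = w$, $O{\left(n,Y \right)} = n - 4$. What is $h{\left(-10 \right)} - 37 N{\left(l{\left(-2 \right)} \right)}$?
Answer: $\frac{428}{3} \approx 142.67$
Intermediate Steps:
$O{\left(n,Y \right)} = -4 + n$
$h{\left(w \right)} = -2 + \frac{w}{3}$
$l{\left(B \right)} = B$ ($l{\left(B \right)} = B + \left(-4 - 1\right) 0 = B - 0 = B + 0 = B$)
$N{\left(V \right)} = -4$ ($N{\left(V \right)} = -8 + 4 \frac{V}{V} = -8 + 4 \cdot 1 = -8 + 4 = -4$)
$h{\left(-10 \right)} - 37 N{\left(l{\left(-2 \right)} \right)} = \left(-2 + \frac{1}{3} \left(-10\right)\right) - -148 = \left(-2 - \frac{10}{3}\right) + 148 = - \frac{16}{3} + 148 = \frac{428}{3}$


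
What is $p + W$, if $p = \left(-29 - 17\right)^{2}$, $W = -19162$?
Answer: $-17046$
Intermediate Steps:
$p = 2116$ ($p = \left(-46\right)^{2} = 2116$)
$p + W = 2116 - 19162 = -17046$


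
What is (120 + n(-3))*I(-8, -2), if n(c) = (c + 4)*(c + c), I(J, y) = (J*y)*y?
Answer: -3648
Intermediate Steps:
I(J, y) = J*y²
n(c) = 2*c*(4 + c) (n(c) = (4 + c)*(2*c) = 2*c*(4 + c))
(120 + n(-3))*I(-8, -2) = (120 + 2*(-3)*(4 - 3))*(-8*(-2)²) = (120 + 2*(-3)*1)*(-8*4) = (120 - 6)*(-32) = 114*(-32) = -3648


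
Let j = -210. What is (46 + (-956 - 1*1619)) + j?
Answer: -2739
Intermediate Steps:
(46 + (-956 - 1*1619)) + j = (46 + (-956 - 1*1619)) - 210 = (46 + (-956 - 1619)) - 210 = (46 - 2575) - 210 = -2529 - 210 = -2739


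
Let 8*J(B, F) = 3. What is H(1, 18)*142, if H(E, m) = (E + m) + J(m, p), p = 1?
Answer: 11005/4 ≈ 2751.3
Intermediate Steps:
J(B, F) = 3/8 (J(B, F) = (⅛)*3 = 3/8)
H(E, m) = 3/8 + E + m (H(E, m) = (E + m) + 3/8 = 3/8 + E + m)
H(1, 18)*142 = (3/8 + 1 + 18)*142 = (155/8)*142 = 11005/4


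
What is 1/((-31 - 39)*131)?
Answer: -1/9170 ≈ -0.00010905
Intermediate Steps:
1/((-31 - 39)*131) = 1/(-70*131) = 1/(-9170) = -1/9170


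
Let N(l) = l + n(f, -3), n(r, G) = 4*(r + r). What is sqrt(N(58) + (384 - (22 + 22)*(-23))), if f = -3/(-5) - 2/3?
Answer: sqrt(327030)/15 ≈ 38.124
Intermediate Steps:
f = -1/15 (f = -3*(-1/5) - 2*1/3 = 3/5 - 2/3 = -1/15 ≈ -0.066667)
n(r, G) = 8*r (n(r, G) = 4*(2*r) = 8*r)
N(l) = -8/15 + l (N(l) = l + 8*(-1/15) = l - 8/15 = -8/15 + l)
sqrt(N(58) + (384 - (22 + 22)*(-23))) = sqrt((-8/15 + 58) + (384 - (22 + 22)*(-23))) = sqrt(862/15 + (384 - 44*(-23))) = sqrt(862/15 + (384 - 1*(-1012))) = sqrt(862/15 + (384 + 1012)) = sqrt(862/15 + 1396) = sqrt(21802/15) = sqrt(327030)/15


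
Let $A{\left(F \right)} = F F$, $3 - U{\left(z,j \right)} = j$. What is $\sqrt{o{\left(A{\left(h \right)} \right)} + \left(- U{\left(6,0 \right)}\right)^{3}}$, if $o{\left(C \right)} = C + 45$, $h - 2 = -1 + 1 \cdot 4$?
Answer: $\sqrt{43} \approx 6.5574$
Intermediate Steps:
$U{\left(z,j \right)} = 3 - j$
$h = 5$ ($h = 2 + \left(-1 + 1 \cdot 4\right) = 2 + \left(-1 + 4\right) = 2 + 3 = 5$)
$A{\left(F \right)} = F^{2}$
$o{\left(C \right)} = 45 + C$
$\sqrt{o{\left(A{\left(h \right)} \right)} + \left(- U{\left(6,0 \right)}\right)^{3}} = \sqrt{\left(45 + 5^{2}\right) + \left(- (3 - 0)\right)^{3}} = \sqrt{\left(45 + 25\right) + \left(- (3 + 0)\right)^{3}} = \sqrt{70 + \left(\left(-1\right) 3\right)^{3}} = \sqrt{70 + \left(-3\right)^{3}} = \sqrt{70 - 27} = \sqrt{43}$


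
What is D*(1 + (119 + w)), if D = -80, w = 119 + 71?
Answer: -24800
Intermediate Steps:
w = 190
D*(1 + (119 + w)) = -80*(1 + (119 + 190)) = -80*(1 + 309) = -80*310 = -24800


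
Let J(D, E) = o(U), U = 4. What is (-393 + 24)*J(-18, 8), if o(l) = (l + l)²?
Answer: -23616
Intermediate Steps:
o(l) = 4*l² (o(l) = (2*l)² = 4*l²)
J(D, E) = 64 (J(D, E) = 4*4² = 4*16 = 64)
(-393 + 24)*J(-18, 8) = (-393 + 24)*64 = -369*64 = -23616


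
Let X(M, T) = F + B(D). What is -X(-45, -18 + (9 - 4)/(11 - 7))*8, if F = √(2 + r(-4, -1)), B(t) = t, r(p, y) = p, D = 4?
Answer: -32 - 8*I*√2 ≈ -32.0 - 11.314*I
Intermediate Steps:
F = I*√2 (F = √(2 - 4) = √(-2) = I*√2 ≈ 1.4142*I)
X(M, T) = 4 + I*√2 (X(M, T) = I*√2 + 4 = 4 + I*√2)
-X(-45, -18 + (9 - 4)/(11 - 7))*8 = -(4 + I*√2)*8 = -(32 + 8*I*√2) = -32 - 8*I*√2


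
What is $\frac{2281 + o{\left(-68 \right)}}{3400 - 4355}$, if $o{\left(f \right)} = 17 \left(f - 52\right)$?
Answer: $- \frac{241}{955} \approx -0.25236$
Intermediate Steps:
$o{\left(f \right)} = -884 + 17 f$ ($o{\left(f \right)} = 17 \left(-52 + f\right) = -884 + 17 f$)
$\frac{2281 + o{\left(-68 \right)}}{3400 - 4355} = \frac{2281 + \left(-884 + 17 \left(-68\right)\right)}{3400 - 4355} = \frac{2281 - 2040}{-955} = \left(2281 - 2040\right) \left(- \frac{1}{955}\right) = 241 \left(- \frac{1}{955}\right) = - \frac{241}{955}$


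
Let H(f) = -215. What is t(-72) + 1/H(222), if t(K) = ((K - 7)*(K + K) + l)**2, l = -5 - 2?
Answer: 27789644614/215 ≈ 1.2925e+8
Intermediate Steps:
l = -7
t(K) = (-7 + 2*K*(-7 + K))**2 (t(K) = ((K - 7)*(K + K) - 7)**2 = ((-7 + K)*(2*K) - 7)**2 = (2*K*(-7 + K) - 7)**2 = (-7 + 2*K*(-7 + K))**2)
t(-72) + 1/H(222) = (7 - 2*(-72)**2 + 14*(-72))**2 + 1/(-215) = (7 - 2*5184 - 1008)**2 - 1/215 = (7 - 10368 - 1008)**2 - 1/215 = (-11369)**2 - 1/215 = 129254161 - 1/215 = 27789644614/215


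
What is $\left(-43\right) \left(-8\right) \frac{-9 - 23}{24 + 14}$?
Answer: $- \frac{5504}{19} \approx -289.68$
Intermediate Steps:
$\left(-43\right) \left(-8\right) \frac{-9 - 23}{24 + 14} = 344 \left(- \frac{32}{38}\right) = 344 \left(\left(-32\right) \frac{1}{38}\right) = 344 \left(- \frac{16}{19}\right) = - \frac{5504}{19}$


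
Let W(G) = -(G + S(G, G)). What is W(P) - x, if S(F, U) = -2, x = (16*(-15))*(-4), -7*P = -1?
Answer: -6707/7 ≈ -958.14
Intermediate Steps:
P = ⅐ (P = -⅐*(-1) = ⅐ ≈ 0.14286)
x = 960 (x = -240*(-4) = 960)
W(G) = 2 - G (W(G) = -(G - 2) = -(-2 + G) = 2 - G)
W(P) - x = (2 - 1*⅐) - 1*960 = (2 - ⅐) - 960 = 13/7 - 960 = -6707/7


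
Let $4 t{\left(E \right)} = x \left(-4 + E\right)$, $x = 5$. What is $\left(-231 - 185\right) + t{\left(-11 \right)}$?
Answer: $- \frac{1739}{4} \approx -434.75$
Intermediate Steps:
$t{\left(E \right)} = -5 + \frac{5 E}{4}$ ($t{\left(E \right)} = \frac{5 \left(-4 + E\right)}{4} = \frac{-20 + 5 E}{4} = -5 + \frac{5 E}{4}$)
$\left(-231 - 185\right) + t{\left(-11 \right)} = \left(-231 - 185\right) + \left(-5 + \frac{5}{4} \left(-11\right)\right) = -416 - \frac{75}{4} = - \frac{1739}{4}$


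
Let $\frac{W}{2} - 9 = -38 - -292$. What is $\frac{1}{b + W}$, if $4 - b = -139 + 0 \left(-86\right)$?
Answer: $\frac{1}{669} \approx 0.0014948$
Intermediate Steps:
$W = 526$ ($W = 18 + 2 \left(-38 - -292\right) = 18 + 2 \left(-38 + 292\right) = 18 + 2 \cdot 254 = 18 + 508 = 526$)
$b = 143$ ($b = 4 - \left(-139 + 0 \left(-86\right)\right) = 4 - \left(-139 + 0\right) = 4 - -139 = 4 + 139 = 143$)
$\frac{1}{b + W} = \frac{1}{143 + 526} = \frac{1}{669}$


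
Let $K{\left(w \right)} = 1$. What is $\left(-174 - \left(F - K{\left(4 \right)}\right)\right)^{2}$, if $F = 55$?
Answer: $51984$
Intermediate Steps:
$\left(-174 - \left(F - K{\left(4 \right)}\right)\right)^{2} = \left(-174 + \left(1 - 55\right)\right)^{2} = \left(-174 - 54\right)^{2} = \left(-228\right)^{2} = 51984$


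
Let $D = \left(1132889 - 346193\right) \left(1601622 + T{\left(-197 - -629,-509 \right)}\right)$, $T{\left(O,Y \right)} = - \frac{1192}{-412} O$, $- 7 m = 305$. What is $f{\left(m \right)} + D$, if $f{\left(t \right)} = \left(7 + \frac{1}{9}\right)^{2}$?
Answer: $\frac{10520296771487440}{8343} \approx 1.261 \cdot 10^{12}$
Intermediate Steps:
$m = - \frac{305}{7}$ ($m = \left(- \frac{1}{7}\right) 305 = - \frac{305}{7} \approx -43.571$)
$T{\left(O,Y \right)} = \frac{298 O}{103}$ ($T{\left(O,Y \right)} = \left(-1192\right) \left(- \frac{1}{412}\right) O = \frac{298 O}{103}$)
$f{\left(t \right)} = \frac{4096}{81}$ ($f{\left(t \right)} = \left(7 + \frac{1}{9}\right)^{2} = \left(\frac{64}{9}\right)^{2} = \frac{4096}{81}$)
$D = \frac{129880207050192}{103}$ ($D = \left(1132889 - 346193\right) \left(1601622 + \frac{298 \left(-197 - -629\right)}{103}\right) = 786696 \left(1601622 + \frac{298 \left(-197 + 629\right)}{103}\right) = 786696 \left(1601622 + \frac{298}{103} \cdot 432\right) = 786696 \left(1601622 + \frac{128736}{103}\right) = 786696 \cdot \frac{165095802}{103} = \frac{129880207050192}{103} \approx 1.261 \cdot 10^{12}$)
$f{\left(m \right)} + D = \frac{4096}{81} + \frac{129880207050192}{103} = \frac{10520296771487440}{8343}$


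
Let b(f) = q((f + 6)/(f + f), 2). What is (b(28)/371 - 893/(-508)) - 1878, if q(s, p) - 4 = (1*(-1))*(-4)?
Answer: -353607537/188468 ≈ -1876.2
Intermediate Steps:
q(s, p) = 8 (q(s, p) = 4 + (1*(-1))*(-4) = 4 - 1*(-4) = 4 + 4 = 8)
b(f) = 8
(b(28)/371 - 893/(-508)) - 1878 = (8/371 - 893/(-508)) - 1878 = (8*(1/371) - 893*(-1/508)) - 1878 = (8/371 + 893/508) - 1878 = 335367/188468 - 1878 = -353607537/188468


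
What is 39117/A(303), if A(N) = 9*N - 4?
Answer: 39117/2723 ≈ 14.365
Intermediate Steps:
A(N) = -4 + 9*N
39117/A(303) = 39117/(-4 + 9*303) = 39117/(-4 + 2727) = 39117/2723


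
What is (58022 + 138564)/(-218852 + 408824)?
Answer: 98293/94986 ≈ 1.0348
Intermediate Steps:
(58022 + 138564)/(-218852 + 408824) = 196586/189972 = 196586*(1/189972) = 98293/94986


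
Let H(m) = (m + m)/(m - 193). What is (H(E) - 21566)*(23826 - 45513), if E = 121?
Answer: 5613296813/12 ≈ 4.6777e+8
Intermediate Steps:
H(m) = 2*m/(-193 + m) (H(m) = (2*m)/(-193 + m) = 2*m/(-193 + m))
(H(E) - 21566)*(23826 - 45513) = (2*121/(-193 + 121) - 21566)*(23826 - 45513) = (2*121/(-72) - 21566)*(-21687) = (2*121*(-1/72) - 21566)*(-21687) = (-121/36 - 21566)*(-21687) = -776497/36*(-21687) = 5613296813/12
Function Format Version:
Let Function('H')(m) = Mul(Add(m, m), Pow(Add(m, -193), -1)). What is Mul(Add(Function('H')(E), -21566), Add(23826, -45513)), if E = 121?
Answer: Rational(5613296813, 12) ≈ 4.6777e+8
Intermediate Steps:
Function('H')(m) = Mul(2, m, Pow(Add(-193, m), -1)) (Function('H')(m) = Mul(Mul(2, m), Pow(Add(-193, m), -1)) = Mul(2, m, Pow(Add(-193, m), -1)))
Mul(Add(Function('H')(E), -21566), Add(23826, -45513)) = Mul(Add(Mul(2, 121, Pow(Add(-193, 121), -1)), -21566), Add(23826, -45513)) = Mul(Add(Mul(2, 121, Pow(-72, -1)), -21566), -21687) = Mul(Add(Mul(2, 121, Rational(-1, 72)), -21566), -21687) = Mul(Add(Rational(-121, 36), -21566), -21687) = Mul(Rational(-776497, 36), -21687) = Rational(5613296813, 12)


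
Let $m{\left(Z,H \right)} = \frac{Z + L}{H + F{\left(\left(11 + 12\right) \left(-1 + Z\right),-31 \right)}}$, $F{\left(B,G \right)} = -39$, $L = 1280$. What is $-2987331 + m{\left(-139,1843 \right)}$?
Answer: $- \frac{5389143983}{1804} \approx -2.9873 \cdot 10^{6}$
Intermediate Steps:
$m{\left(Z,H \right)} = \frac{1280 + Z}{-39 + H}$ ($m{\left(Z,H \right)} = \frac{Z + 1280}{H - 39} = \frac{1280 + Z}{-39 + H}$)
$-2987331 + m{\left(-139,1843 \right)} = -2987331 + \frac{1280 - 139}{-39 + 1843} = -2987331 + \frac{1}{1804} \cdot 1141 = -2987331 + \frac{1141}{1804} = - \frac{5389143983}{1804}$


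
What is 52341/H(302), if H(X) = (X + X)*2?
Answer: 52341/1208 ≈ 43.329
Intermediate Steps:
H(X) = 4*X (H(X) = (2*X)*2 = 4*X)
52341/H(302) = 52341/((4*302)) = 52341/1208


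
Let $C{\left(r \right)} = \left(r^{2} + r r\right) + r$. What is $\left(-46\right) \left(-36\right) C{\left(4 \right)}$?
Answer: $59616$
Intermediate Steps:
$C{\left(r \right)} = r + 2 r^{2}$ ($C{\left(r \right)} = \left(r^{2} + r^{2}\right) + r = 2 r^{2} + r = r + 2 r^{2}$)
$\left(-46\right) \left(-36\right) C{\left(4 \right)} = \left(-46\right) \left(-36\right) 4 \left(1 + 2 \cdot 4\right) = 1656 \cdot 4 \left(1 + 8\right) = 1656 \cdot 4 \cdot 9 = 1656 \cdot 36 = 59616$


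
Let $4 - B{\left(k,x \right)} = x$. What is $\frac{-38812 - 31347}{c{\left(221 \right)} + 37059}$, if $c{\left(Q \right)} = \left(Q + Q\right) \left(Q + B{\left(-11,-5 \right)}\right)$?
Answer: $- \frac{70159}{138719} \approx -0.50576$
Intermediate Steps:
$B{\left(k,x \right)} = 4 - x$
$c{\left(Q \right)} = 2 Q \left(9 + Q\right)$ ($c{\left(Q \right)} = \left(Q + Q\right) \left(Q + \left(4 - -5\right)\right) = 2 Q \left(Q + \left(4 + 5\right)\right) = 2 Q \left(Q + 9\right) = 2 Q \left(9 + Q\right)$)
$\frac{-38812 - 31347}{c{\left(221 \right)} + 37059} = \frac{-38812 - 31347}{2 \cdot 221 \left(9 + 221\right) + 37059} = - \frac{70159}{2 \cdot 221 \cdot 230 + 37059} = - \frac{70159}{101660 + 37059} = - \frac{70159}{138719}$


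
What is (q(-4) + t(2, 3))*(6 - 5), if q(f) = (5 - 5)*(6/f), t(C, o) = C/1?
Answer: 2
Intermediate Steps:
t(C, o) = C (t(C, o) = C*1 = C)
q(f) = 0 (q(f) = 0*(6/f) = 0)
(q(-4) + t(2, 3))*(6 - 5) = (0 + 2)*(6 - 5) = 2*1 = 2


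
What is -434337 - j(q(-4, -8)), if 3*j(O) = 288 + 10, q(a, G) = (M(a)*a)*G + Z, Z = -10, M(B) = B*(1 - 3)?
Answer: -1303309/3 ≈ -4.3444e+5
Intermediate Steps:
M(B) = -2*B (M(B) = B*(-2) = -2*B)
q(a, G) = -10 - 2*G*a² (q(a, G) = ((-2*a)*a)*G - 10 = (-2*a²)*G - 10 = -2*G*a² - 10 = -10 - 2*G*a²)
j(O) = 298/3 (j(O) = (288 + 10)/3 = (⅓)*298 = 298/3)
-434337 - j(q(-4, -8)) = -434337 - 1*298/3 = -434337 - 298/3 = -1303309/3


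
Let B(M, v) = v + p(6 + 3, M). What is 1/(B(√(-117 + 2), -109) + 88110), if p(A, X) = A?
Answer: 1/88010 ≈ 1.1362e-5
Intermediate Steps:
B(M, v) = 9 + v (B(M, v) = v + (6 + 3) = v + 9 = 9 + v)
1/(B(√(-117 + 2), -109) + 88110) = 1/((9 - 109) + 88110) = 1/(-100 + 88110) = 1/88010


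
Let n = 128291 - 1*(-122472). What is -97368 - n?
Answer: -348131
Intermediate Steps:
n = 250763 (n = 128291 + 122472 = 250763)
-97368 - n = -97368 - 1*250763 = -97368 - 250763 = -348131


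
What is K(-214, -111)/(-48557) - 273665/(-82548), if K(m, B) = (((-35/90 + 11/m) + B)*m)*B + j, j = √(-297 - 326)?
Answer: 231805509733/4008283236 - I*√623/48557 ≈ 57.832 - 0.00051403*I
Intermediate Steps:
j = I*√623 (j = √(-623) = I*√623 ≈ 24.96*I)
K(m, B) = I*√623 + B*m*(-7/18 + B + 11/m) (K(m, B) = (((-35/90 + 11/m) + B)*m)*B + I*√623 = (((-35*1/90 + 11/m) + B)*m)*B + I*√623 = (((-7/18 + 11/m) + B)*m)*B + I*√623 = ((-7/18 + B + 11/m)*m)*B + I*√623 = (m*(-7/18 + B + 11/m))*B + I*√623 = B*m*(-7/18 + B + 11/m) + I*√623 = I*√623 + B*m*(-7/18 + B + 11/m))
K(-214, -111)/(-48557) - 273665/(-82548) = (11*(-111) + I*√623 - 214*(-111)² - 7/18*(-111)*(-214))/(-48557) - 273665/(-82548) = (-1221 + I*√623 - 214*12321 - 27713/3)*(-1/48557) - 273665*(-1/82548) = (-1221 + I*√623 - 2636694 - 27713/3)*(-1/48557) + 273665/82548 = (-7941458/3 + I*√623)*(-1/48557) + 273665/82548 = (7941458/145671 - I*√623/48557) + 273665/82548 = 231805509733/4008283236 - I*√623/48557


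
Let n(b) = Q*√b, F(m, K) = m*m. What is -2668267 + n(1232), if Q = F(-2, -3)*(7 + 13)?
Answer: -2668267 + 320*√77 ≈ -2.6655e+6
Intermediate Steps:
F(m, K) = m²
Q = 80 (Q = (-2)²*(7 + 13) = 4*20 = 80)
n(b) = 80*√b
-2668267 + n(1232) = -2668267 + 80*√1232 = -2668267 + 80*(4*√77) = -2668267 + 320*√77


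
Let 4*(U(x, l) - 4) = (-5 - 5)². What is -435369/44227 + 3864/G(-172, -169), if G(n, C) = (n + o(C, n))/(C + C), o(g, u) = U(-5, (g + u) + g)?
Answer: 4438432269/486497 ≈ 9123.3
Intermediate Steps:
U(x, l) = 29 (U(x, l) = 4 + (-5 - 5)²/4 = 4 + (¼)*(-10)² = 4 + (¼)*100 = 4 + 25 = 29)
o(g, u) = 29
G(n, C) = (29 + n)/(2*C) (G(n, C) = (n + 29)/(C + C) = (29 + n)/((2*C)) = (29 + n)*(1/(2*C)) = (29 + n)/(2*C))
-435369/44227 + 3864/G(-172, -169) = -435369/44227 + 3864/(((½)*(29 - 172)/(-169))) = -435369*1/44227 + 3864/(((½)*(-1/169)*(-143))) = -435369/44227 + 3864/(11/26) = -435369/44227 + 3864*(26/11) = -435369/44227 + 100464/11 = 4438432269/486497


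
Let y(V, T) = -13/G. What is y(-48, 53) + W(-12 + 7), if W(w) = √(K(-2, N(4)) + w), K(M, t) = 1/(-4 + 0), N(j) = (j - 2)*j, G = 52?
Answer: -¼ + I*√21/2 ≈ -0.25 + 2.2913*I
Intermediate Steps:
N(j) = j*(-2 + j) (N(j) = (-2 + j)*j = j*(-2 + j))
K(M, t) = -¼ (K(M, t) = 1/(-4) = -¼)
y(V, T) = -¼ (y(V, T) = -13/52 = -13*1/52 = -¼)
W(w) = √(-¼ + w)
y(-48, 53) + W(-12 + 7) = -¼ + √(-1 + 4*(-12 + 7))/2 = -¼ + √(-1 + 4*(-5))/2 = -¼ + √(-1 - 20)/2 = -¼ + √(-21)/2 = -¼ + (I*√21)/2 = -¼ + I*√21/2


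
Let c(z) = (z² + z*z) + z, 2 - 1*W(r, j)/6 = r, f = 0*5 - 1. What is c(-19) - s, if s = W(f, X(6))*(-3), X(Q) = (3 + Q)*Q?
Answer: 757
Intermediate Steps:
X(Q) = Q*(3 + Q)
f = -1 (f = 0 - 1 = -1)
W(r, j) = 12 - 6*r
c(z) = z + 2*z² (c(z) = (z² + z²) + z = 2*z² + z = z + 2*z²)
s = -54 (s = (12 - 6*(-1))*(-3) = (12 + 6)*(-3) = 18*(-3) = -54)
c(-19) - s = -19*(1 + 2*(-19)) - 1*(-54) = -19*(1 - 38) + 54 = -19*(-37) + 54 = 703 + 54 = 757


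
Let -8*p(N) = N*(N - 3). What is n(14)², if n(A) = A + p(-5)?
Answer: 81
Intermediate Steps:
p(N) = -N*(-3 + N)/8 (p(N) = -N*(N - 3)/8 = -N*(-3 + N)/8)
n(A) = -5 + A (n(A) = A + (⅛)*(-5)*(3 - 1*(-5)) = A + (⅛)*(-5)*(3 + 5) = A + (⅛)*(-5)*8 = A - 5 = -5 + A)
n(14)² = (-5 + 14)² = 9² = 81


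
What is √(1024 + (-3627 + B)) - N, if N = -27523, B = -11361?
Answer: 27523 + 2*I*√3491 ≈ 27523.0 + 118.17*I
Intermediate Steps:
√(1024 + (-3627 + B)) - N = √(1024 + (-3627 - 11361)) - 1*(-27523) = √(1024 - 14988) + 27523 = √(-13964) + 27523 = 2*I*√3491 + 27523 = 27523 + 2*I*√3491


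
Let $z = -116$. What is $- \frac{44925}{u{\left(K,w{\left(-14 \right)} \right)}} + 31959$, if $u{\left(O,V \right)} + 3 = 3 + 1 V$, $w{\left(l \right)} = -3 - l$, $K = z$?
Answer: $\frac{306624}{11} \approx 27875.0$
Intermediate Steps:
$K = -116$
$u{\left(O,V \right)} = V$ ($u{\left(O,V \right)} = -3 + \left(3 + 1 V\right) = -3 + \left(3 + V\right) = V$)
$- \frac{44925}{u{\left(K,w{\left(-14 \right)} \right)}} + 31959 = - \frac{44925}{-3 - -14} + 31959 = - \frac{44925}{-3 + 14} + 31959 = - \frac{44925}{11} + 31959 = \frac{306624}{11}$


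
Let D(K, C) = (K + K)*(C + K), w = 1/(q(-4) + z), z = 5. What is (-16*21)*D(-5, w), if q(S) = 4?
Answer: -49280/3 ≈ -16427.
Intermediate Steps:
w = ⅑ (w = 1/(4 + 5) = 1/9 = ⅑ ≈ 0.11111)
D(K, C) = 2*K*(C + K) (D(K, C) = (2*K)*(C + K) = 2*K*(C + K))
(-16*21)*D(-5, w) = (-16*21)*(2*(-5)*(⅑ - 5)) = -672*(-5)*(-44)/9 = -336*440/9 = -49280/3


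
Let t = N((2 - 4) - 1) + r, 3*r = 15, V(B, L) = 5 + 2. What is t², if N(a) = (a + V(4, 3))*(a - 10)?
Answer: 2209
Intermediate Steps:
V(B, L) = 7
r = 5 (r = (⅓)*15 = 5)
N(a) = (-10 + a)*(7 + a) (N(a) = (a + 7)*(a - 10) = (7 + a)*(-10 + a) = (-10 + a)*(7 + a))
t = -47 (t = (-70 + ((2 - 4) - 1)² - 3*((2 - 4) - 1)) + 5 = (-70 + (-2 - 1)² - 3*(-2 - 1)) + 5 = (-70 + (-3)² - 3*(-3)) + 5 = (-70 + 9 + 9) + 5 = -52 + 5 = -47)
t² = (-47)² = 2209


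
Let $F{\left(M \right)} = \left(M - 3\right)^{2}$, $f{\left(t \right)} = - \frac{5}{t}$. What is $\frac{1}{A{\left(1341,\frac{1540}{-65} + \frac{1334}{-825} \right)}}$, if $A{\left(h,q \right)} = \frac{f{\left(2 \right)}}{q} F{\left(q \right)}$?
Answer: $\frac{1164486180}{92183282689} \approx 0.012632$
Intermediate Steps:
$F{\left(M \right)} = \left(-3 + M\right)^{2}$
$A{\left(h,q \right)} = - \frac{5 \left(-3 + q\right)^{2}}{2 q}$ ($A{\left(h,q \right)} = \frac{\left(-5\right) \frac{1}{2}}{q} \left(-3 + q\right)^{2} = \frac{1}{q} \left(- \frac{5}{2}\right) \left(-3 + q\right)^{2} = - \frac{5}{2 q} \left(-3 + q\right)^{2} = - \frac{5 \left(-3 + q\right)^{2}}{2 q}$)
$\frac{1}{A{\left(1341,\frac{1540}{-65} + \frac{1334}{-825} \right)}} = \frac{1}{\left(- \frac{5}{2}\right) \frac{1}{\frac{1540}{-65} + \frac{1334}{-825}} \left(-3 + \left(\frac{1540}{-65} + \frac{1334}{-825}\right)\right)^{2}} = \frac{1}{\left(- \frac{5}{2}\right) \frac{1}{1540 \left(- \frac{1}{65}\right) + 1334 \left(- \frac{1}{825}\right)} \left(-3 + \left(1540 \left(- \frac{1}{65}\right) + 1334 \left(- \frac{1}{825}\right)\right)\right)^{2}} = \frac{1}{\left(- \frac{5}{2}\right) \frac{1}{- \frac{308}{13} - \frac{1334}{825}} \left(-3 - \frac{271442}{10725}\right)^{2}} = \frac{1}{\left(- \frac{5}{2}\right) \frac{1}{- \frac{271442}{10725}} \left(-3 - \frac{271442}{10725}\right)^{2}} = \frac{1}{\left(- \frac{5}{2}\right) \left(- \frac{10725}{271442}\right) \left(- \frac{303617}{10725}\right)^{2}} = \frac{1}{\left(- \frac{5}{2}\right) \left(- \frac{10725}{271442}\right) \frac{92183282689}{115025625}} = \frac{1}{\frac{92183282689}{1164486180}} = \frac{1164486180}{92183282689}$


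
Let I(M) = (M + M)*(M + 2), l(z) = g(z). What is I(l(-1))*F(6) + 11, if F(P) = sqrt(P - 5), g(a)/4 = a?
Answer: 27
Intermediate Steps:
g(a) = 4*a
F(P) = sqrt(-5 + P)
l(z) = 4*z
I(M) = 2*M*(2 + M) (I(M) = (2*M)*(2 + M) = 2*M*(2 + M))
I(l(-1))*F(6) + 11 = (2*(4*(-1))*(2 + 4*(-1)))*sqrt(-5 + 6) + 11 = (2*(-4)*(2 - 4))*sqrt(1) + 11 = (2*(-4)*(-2))*1 + 11 = 16*1 + 11 = 16 + 11 = 27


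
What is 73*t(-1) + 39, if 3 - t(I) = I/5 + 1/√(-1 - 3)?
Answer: 1363/5 + 73*I/2 ≈ 272.6 + 36.5*I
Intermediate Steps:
t(I) = 3 + I/2 - I/5 (t(I) = 3 - (I/5 + 1/√(-1 - 3)) = 3 - (I*(⅕) + 1/√(-4)) = 3 - (I/5 + 1/(2*I)) = 3 - (I/5 + 1*(-I/2)) = 3 - (I/5 - I/2) = 3 - (-I/2 + I/5) = 3 + (I/2 - I/5) = 3 + I/2 - I/5)
73*t(-1) + 39 = 73*(3 + I/2 - ⅕*(-1)) + 39 = 73*(3 + I/2 + ⅕) + 39 = 73*(16/5 + I/2) + 39 = (1168/5 + 73*I/2) + 39 = 1363/5 + 73*I/2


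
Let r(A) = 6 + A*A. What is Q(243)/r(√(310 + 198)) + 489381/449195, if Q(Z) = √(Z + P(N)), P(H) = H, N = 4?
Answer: 489381/449195 + √247/514 ≈ 1.1200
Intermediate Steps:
r(A) = 6 + A²
Q(Z) = √(4 + Z) (Q(Z) = √(Z + 4) = √(4 + Z))
Q(243)/r(√(310 + 198)) + 489381/449195 = √(4 + 243)/(6 + (√(310 + 198))²) + 489381/449195 = √247/(6 + (√508)²) + 489381*(1/449195) = √247/(6 + (2*√127)²) + 489381/449195 = √247/(6 + 508) + 489381/449195 = √247/514 + 489381/449195 = 489381/449195 + √247/514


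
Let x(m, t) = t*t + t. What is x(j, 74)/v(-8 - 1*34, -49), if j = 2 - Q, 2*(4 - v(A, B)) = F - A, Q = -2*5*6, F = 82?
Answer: -2775/29 ≈ -95.690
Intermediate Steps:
Q = -60 (Q = -10*6 = -60)
v(A, B) = -37 + A/2 (v(A, B) = 4 - (82 - A)/2 = 4 + (-41 + A/2) = -37 + A/2)
j = 62 (j = 2 - 1*(-60) = 2 + 60 = 62)
x(m, t) = t + t² (x(m, t) = t² + t = t + t²)
x(j, 74)/v(-8 - 1*34, -49) = (74*(1 + 74))/(-37 + (-8 - 1*34)/2) = (74*75)/(-37 + (-8 - 34)/2) = 5550/(-37 + (½)*(-42)) = 5550/(-37 - 21) = 5550/(-58) = 5550*(-1/58) = -2775/29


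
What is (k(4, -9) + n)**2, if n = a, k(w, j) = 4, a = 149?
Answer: 23409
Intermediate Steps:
n = 149
(k(4, -9) + n)**2 = (4 + 149)**2 = 153**2 = 23409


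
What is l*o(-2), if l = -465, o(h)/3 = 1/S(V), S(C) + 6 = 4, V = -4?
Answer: 1395/2 ≈ 697.50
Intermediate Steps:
S(C) = -2 (S(C) = -6 + 4 = -2)
o(h) = -3/2 (o(h) = 3/(-2) = 3*(-½) = -3/2)
l*o(-2) = -465*(-3/2) = 1395/2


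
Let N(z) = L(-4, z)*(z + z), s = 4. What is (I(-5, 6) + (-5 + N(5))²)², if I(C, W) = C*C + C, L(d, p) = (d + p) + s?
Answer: 4182025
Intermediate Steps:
L(d, p) = 4 + d + p (L(d, p) = (d + p) + 4 = 4 + d + p)
I(C, W) = C + C² (I(C, W) = C² + C = C + C²)
N(z) = 2*z² (N(z) = (4 - 4 + z)*(z + z) = z*(2*z) = 2*z²)
(I(-5, 6) + (-5 + N(5))²)² = (-5*(1 - 5) + (-5 + 2*5²)²)² = (-5*(-4) + (-5 + 2*25)²)² = (20 + (-5 + 50)²)² = (20 + 45²)² = (20 + 2025)² = 2045² = 4182025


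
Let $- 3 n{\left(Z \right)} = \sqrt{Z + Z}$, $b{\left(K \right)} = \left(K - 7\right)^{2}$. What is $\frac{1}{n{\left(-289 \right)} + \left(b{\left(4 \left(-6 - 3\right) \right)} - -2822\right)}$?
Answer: $\frac{42039}{196364747} + \frac{51 i \sqrt{2}}{196364747} \approx 0.00021409 + 3.673 \cdot 10^{-7} i$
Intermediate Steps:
$b{\left(K \right)} = \left(-7 + K\right)^{2}$
$n{\left(Z \right)} = - \frac{\sqrt{2} \sqrt{Z}}{3}$ ($n{\left(Z \right)} = - \frac{\sqrt{Z + Z}}{3} = - \frac{\sqrt{2 Z}}{3} = - \frac{\sqrt{2} \sqrt{Z}}{3}$)
$\frac{1}{n{\left(-289 \right)} + \left(b{\left(4 \left(-6 - 3\right) \right)} - -2822\right)} = \frac{1}{- \frac{\sqrt{2} \sqrt{-289}}{3} + \left(\left(-7 + 4 \left(-6 - 3\right)\right)^{2} - -2822\right)} = \frac{1}{- \frac{\sqrt{2} \cdot 17 i}{3} + \left(\left(-7 + 4 \left(-9\right)\right)^{2} + 2822\right)} = \frac{1}{- \frac{17 i \sqrt{2}}{3} + \left(\left(-7 - 36\right)^{2} + 2822\right)} = \frac{1}{- \frac{17 i \sqrt{2}}{3} + \left(\left(-43\right)^{2} + 2822\right)} = \frac{1}{- \frac{17 i \sqrt{2}}{3} + \left(1849 + 2822\right)} = \frac{1}{- \frac{17 i \sqrt{2}}{3} + 4671} = \frac{1}{4671 - \frac{17 i \sqrt{2}}{3}}$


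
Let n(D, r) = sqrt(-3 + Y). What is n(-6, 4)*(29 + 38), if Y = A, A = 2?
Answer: 67*I ≈ 67.0*I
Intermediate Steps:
Y = 2
n(D, r) = I (n(D, r) = sqrt(-3 + 2) = sqrt(-1) = I)
n(-6, 4)*(29 + 38) = I*(29 + 38) = I*67 = 67*I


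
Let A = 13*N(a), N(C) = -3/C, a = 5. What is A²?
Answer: 1521/25 ≈ 60.840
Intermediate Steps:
A = -39/5 (A = 13*(-3/5) = 13*(-3*⅕) = 13*(-⅗) = -39/5 ≈ -7.8000)
A² = (-39/5)² = 1521/25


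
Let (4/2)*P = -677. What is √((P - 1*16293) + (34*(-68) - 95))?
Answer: I*√76154/2 ≈ 137.98*I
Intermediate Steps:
P = -677/2 (P = (½)*(-677) = -677/2 ≈ -338.50)
√((P - 1*16293) + (34*(-68) - 95)) = √((-677/2 - 1*16293) + (34*(-68) - 95)) = √((-677/2 - 16293) + (-2312 - 95)) = √(-33263/2 - 2407) = √(-38077/2) = I*√76154/2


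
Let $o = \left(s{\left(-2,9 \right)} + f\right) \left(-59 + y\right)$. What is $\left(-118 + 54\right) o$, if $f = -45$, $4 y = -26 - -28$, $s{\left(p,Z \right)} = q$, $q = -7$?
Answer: $-194688$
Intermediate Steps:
$s{\left(p,Z \right)} = -7$
$y = \frac{1}{2}$ ($y = \frac{-26 - -28}{4} = \frac{-26 + 28}{4} = \frac{1}{4} \cdot 2 = \frac{1}{2} \approx 0.5$)
$o = 3042$ ($o = \left(-7 - 45\right) \left(-59 + \frac{1}{2}\right) = \left(-52\right) \left(- \frac{117}{2}\right) = 3042$)
$\left(-118 + 54\right) o = \left(-118 + 54\right) 3042 = \left(-64\right) 3042 = -194688$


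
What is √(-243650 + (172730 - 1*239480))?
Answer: 40*I*√194 ≈ 557.14*I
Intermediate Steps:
√(-243650 + (172730 - 1*239480)) = √(-243650 + (172730 - 239480)) = √(-243650 - 66750) = √(-310400) = 40*I*√194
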